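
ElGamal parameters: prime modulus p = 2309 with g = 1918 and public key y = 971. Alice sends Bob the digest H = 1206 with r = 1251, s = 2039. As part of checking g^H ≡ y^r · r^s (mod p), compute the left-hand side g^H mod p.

1485

1918^2 = 3678724 ≡ 487
1918^4 ≡ 487^2 = 237169 ≡ 1651
1918^8 ≡ 1651^2 = 2725801 ≡ 1181
1918^16 ≡ 1181^2 = 1394761 ≡ 125
1918^32 ≡ 125^2 = 15625 ≡ 1771
1918^64 ≡ 1771^2 = 3136441 ≡ 819
1918^128 ≡ 819^2 = 670761 ≡ 1151
1918^256 ≡ 1151^2 = 1324801 ≡ 1744
1918^512 ≡ 1744^2 = 3041536 ≡ 583
1918^1024 ≡ 583^2 = 339889 ≡ 466
1206 = 1024 + 128 + 32 + 16 + 4 + 2, so 1918^1206 ≡ 466·1151·1771·125·1651·487 ≡ 1485 (mod 2309)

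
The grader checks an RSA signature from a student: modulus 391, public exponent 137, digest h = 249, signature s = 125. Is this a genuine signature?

genuine

s^2 ≡ 125^2 = 15625 ≡ 376
s^4 ≡ 376^2 = 141376 ≡ 225
s^8 ≡ 225^2 = 50625 ≡ 186
s^16 ≡ 186^2 = 34596 ≡ 188
s^32 ≡ 188^2 = 35344 ≡ 154
s^64 ≡ 154^2 = 23716 ≡ 256
s^128 ≡ 256^2 = 65536 ≡ 239
137 = 128 + 8 + 1, so s^137 ≡ 239·186·125 ≡ 249 (mod 391)
249 = h, so the signature checks out.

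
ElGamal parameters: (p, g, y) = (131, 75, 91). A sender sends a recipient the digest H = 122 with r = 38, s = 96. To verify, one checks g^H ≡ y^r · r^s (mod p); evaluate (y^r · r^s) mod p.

15

91^2 = 8281 ≡ 28
91^4 ≡ 28^2 = 784 ≡ 129
91^8 ≡ 129^2 = 16641 ≡ 4
91^16 ≡ 4^2 = 16
91^32 ≡ 16^2 = 256 ≡ 125
38 = 32 + 4 + 2, so 91^38 ≡ 125·129·28 ≡ 74 (mod 131)
38^2 = 1444 ≡ 3
38^4 ≡ 3^2 = 9
38^8 ≡ 9^2 = 81
38^16 ≡ 81^2 = 6561 ≡ 11
38^32 ≡ 11^2 = 121
38^64 ≡ 121^2 = 14641 ≡ 100
96 = 64 + 32, so 38^96 ≡ 100·121 ≡ 48 (mod 131)
y^r · r^s ≡ 74·48 = 3552 ≡ 15 (mod 131)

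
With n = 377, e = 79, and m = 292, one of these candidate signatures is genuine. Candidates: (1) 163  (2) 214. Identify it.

1

Candidate 1: 163^2 = 26569 ≡ 179; 163^4 ≡ 179^2 = 32041 ≡ 373; 163^8 ≡ 373^2 = 139129 ≡ 16; 163^16 ≡ 16^2 = 256; 163^32 ≡ 256^2 = 65536 ≡ 315; 163^64 ≡ 315^2 = 99225 ≡ 74; 79 = 64 + 8 + 4 + 2 + 1, so 163^79 ≡ 74·16·373·179·163 ≡ 292 (mod 377)
  → matches m = 292
Candidate 2: 214^2 = 45796 ≡ 179; 214^4 ≡ 179^2 = 32041 ≡ 373; 214^8 ≡ 373^2 = 139129 ≡ 16; 214^16 ≡ 16^2 = 256; 214^32 ≡ 256^2 = 65536 ≡ 315; 214^64 ≡ 315^2 = 99225 ≡ 74; 79 = 64 + 8 + 4 + 2 + 1, so 214^79 ≡ 74·16·373·179·214 ≡ 85 (mod 377)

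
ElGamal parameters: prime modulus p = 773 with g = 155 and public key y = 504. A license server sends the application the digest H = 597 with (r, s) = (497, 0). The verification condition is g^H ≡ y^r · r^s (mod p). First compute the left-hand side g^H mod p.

155^2 = 24025 ≡ 62
155^4 ≡ 62^2 = 3844 ≡ 752
155^8 ≡ 752^2 = 565504 ≡ 441
155^16 ≡ 441^2 = 194481 ≡ 458
155^32 ≡ 458^2 = 209764 ≡ 281
155^64 ≡ 281^2 = 78961 ≡ 115
155^128 ≡ 115^2 = 13225 ≡ 84
155^256 ≡ 84^2 = 7056 ≡ 99
155^512 ≡ 99^2 = 9801 ≡ 525
597 = 512 + 64 + 16 + 4 + 1, so 155^597 ≡ 525·115·458·752·155 ≡ 205 (mod 773)

205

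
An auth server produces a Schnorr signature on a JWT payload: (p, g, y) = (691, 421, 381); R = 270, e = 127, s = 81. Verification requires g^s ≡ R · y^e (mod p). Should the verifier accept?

accept

g^s mod p:
Squares mod 691: 421^1≡421, 421^2≡345, 421^4≡173, 421^8≡216, 421^16≡359, 421^32≡355, 421^64≡263
81 = 64 + 16 + 1, so 421^81 ≡ 263·359·421 ≡ 473 (mod 691)
R · y^e mod p:
Squares mod 691: 381^1≡381, 381^2≡51, 381^4≡528, 381^8≡311, 381^16≡672, 381^32≡361, 381^64≡413
127 = 64 + 32 + 16 + 8 + 4 + 2 + 1, so 381^127 ≡ 413·361·672·311·528·51·381 ≡ 250 (mod 691)
270·250 = 67500 ≡ 473 (mod 691)
473 ≡ 473 (mod 691); signature holds.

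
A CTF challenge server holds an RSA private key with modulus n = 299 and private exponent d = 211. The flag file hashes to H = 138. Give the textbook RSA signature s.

H^2 ≡ 138^2 = 19044 ≡ 207
H^4 ≡ 207^2 = 42849 ≡ 92
H^8 ≡ 92^2 = 8464 ≡ 92
H^16 ≡ 92^2 = 8464 ≡ 92
H^32 ≡ 92^2 = 8464 ≡ 92
H^64 ≡ 92^2 = 8464 ≡ 92
H^128 ≡ 92^2 = 8464 ≡ 92
211 = 128 + 64 + 16 + 2 + 1, so H^211 ≡ 92·92·92·207·138 ≡ 161 (mod 299)

161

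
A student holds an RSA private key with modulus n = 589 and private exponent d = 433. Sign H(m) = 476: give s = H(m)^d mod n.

362

Squares mod 589: (H(m))^1≡476, (H(m))^2≡400, (H(m))^4≡381, (H(m))^8≡267, (H(m))^16≡20, (H(m))^32≡400, (H(m))^64≡381, (H(m))^128≡267, (H(m))^256≡20
433 = 256 + 128 + 32 + 16 + 1, so (H(m))^433 ≡ 20·267·400·20·476 ≡ 362 (mod 589)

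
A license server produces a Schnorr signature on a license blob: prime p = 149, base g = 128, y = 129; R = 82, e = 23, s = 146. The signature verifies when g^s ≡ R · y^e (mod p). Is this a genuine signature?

forged

g^s mod p:
128^2 = 16384 ≡ 143
128^4 ≡ 143^2 = 20449 ≡ 36
128^8 ≡ 36^2 = 1296 ≡ 104
128^16 ≡ 104^2 = 10816 ≡ 88
128^32 ≡ 88^2 = 7744 ≡ 145
128^64 ≡ 145^2 = 21025 ≡ 16
128^128 ≡ 16^2 = 256 ≡ 107
146 = 128 + 16 + 2, so 128^146 ≡ 107·88·143 ≡ 124 (mod 149)
R · y^e mod p:
129^2 = 16641 ≡ 102
129^4 ≡ 102^2 = 10404 ≡ 123
129^8 ≡ 123^2 = 15129 ≡ 80
129^16 ≡ 80^2 = 6400 ≡ 142
23 = 16 + 4 + 2 + 1, so 129^23 ≡ 142·123·102·129 ≡ 28 (mod 149)
82·28 = 2296 ≡ 61 (mod 149)
124 ≠ 61; the check fails.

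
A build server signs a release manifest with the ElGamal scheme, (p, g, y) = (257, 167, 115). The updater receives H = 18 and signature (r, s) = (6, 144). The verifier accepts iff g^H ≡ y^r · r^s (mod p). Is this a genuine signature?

forged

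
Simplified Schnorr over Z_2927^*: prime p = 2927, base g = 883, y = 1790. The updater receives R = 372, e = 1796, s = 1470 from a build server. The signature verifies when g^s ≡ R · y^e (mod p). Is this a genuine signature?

genuine

g^s mod p:
883^1470 mod 2927 = 2574
R · y^e mod p:
1790^1796 mod 2927 = 1376
372·1376 = 511872 ≡ 2574 (mod 2927)
2574 ≡ 2574 (mod 2927); signature holds.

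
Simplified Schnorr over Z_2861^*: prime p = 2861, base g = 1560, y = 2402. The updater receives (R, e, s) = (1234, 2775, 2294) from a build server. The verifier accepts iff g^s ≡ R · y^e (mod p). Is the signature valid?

invalid

g^s mod p:
Squares mod 2861: 1560^1≡1560, 1560^2≡1750, 1560^4≡1230, 1560^8≡2292, 1560^16≡468, 1560^32≡1588, 1560^64≡1203, 1560^128≡2404, 1560^256≡2857, 1560^512≡16, 1560^1024≡256, 1560^2048≡2594
2294 = 2048 + 128 + 64 + 32 + 16 + 4 + 2, so 1560^2294 ≡ 2594·2404·1203·1588·468·1230·1750 ≡ 1539 (mod 2861)
R · y^e mod p:
Squares mod 2861: 2402^1≡2402, 2402^2≡1828, 2402^4≡2797, 2402^8≡1235, 2402^16≡312, 2402^32≡70, 2402^64≡2039, 2402^128≡488, 2402^256≡681, 2402^512≡279, 2402^1024≡594, 2402^2048≡933
2775 = 2048 + 512 + 128 + 64 + 16 + 4 + 2 + 1, so 2402^2775 ≡ 933·279·488·2039·312·2797·1828·2402 ≡ 816 (mod 2861)
1234·816 = 1006944 ≡ 2733 (mod 2861)
1539 ≠ 2733; the check fails.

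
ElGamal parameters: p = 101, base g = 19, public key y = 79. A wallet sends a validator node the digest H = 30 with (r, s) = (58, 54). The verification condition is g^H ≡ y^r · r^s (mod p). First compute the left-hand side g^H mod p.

84

19^2 = 361 ≡ 58
19^4 ≡ 58^2 = 3364 ≡ 31
19^8 ≡ 31^2 = 961 ≡ 52
19^16 ≡ 52^2 = 2704 ≡ 78
30 = 16 + 8 + 4 + 2, so 19^30 ≡ 78·52·31·58 ≡ 84 (mod 101)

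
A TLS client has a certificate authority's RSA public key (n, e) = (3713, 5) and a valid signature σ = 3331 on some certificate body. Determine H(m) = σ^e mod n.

2047

Squares mod 3713: σ^1≡3331, σ^2≡1117, σ^4≡121
5 = 4 + 1, so σ^5 ≡ 121·3331 ≡ 2047 (mod 3713)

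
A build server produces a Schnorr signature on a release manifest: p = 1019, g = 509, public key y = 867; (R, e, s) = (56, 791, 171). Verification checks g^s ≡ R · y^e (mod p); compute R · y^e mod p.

442

Squares mod 1019: 867^1≡867, 867^2≡686, 867^4≡837, 867^8≡516, 867^16≡297, 867^32≡575, 867^64≡469, 867^128≡876, 867^256≡69, 867^512≡685
791 = 512 + 256 + 16 + 4 + 2 + 1, so 867^791 ≡ 685·69·297·837·686·867 ≡ 481 (mod 1019)
R · y^e ≡ 56·481 = 26936 ≡ 442 (mod 1019)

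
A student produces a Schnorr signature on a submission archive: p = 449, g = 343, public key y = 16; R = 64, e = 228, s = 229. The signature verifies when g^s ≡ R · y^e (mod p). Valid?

g^s mod p:
343^2 = 117649 ≡ 11
343^4 ≡ 11^2 = 121
343^8 ≡ 121^2 = 14641 ≡ 273
343^16 ≡ 273^2 = 74529 ≡ 444
343^32 ≡ 444^2 = 197136 ≡ 25
343^64 ≡ 25^2 = 625 ≡ 176
343^128 ≡ 176^2 = 30976 ≡ 444
229 = 128 + 64 + 32 + 4 + 1, so 343^229 ≡ 444·176·25·121·343 ≡ 195 (mod 449)
R · y^e mod p:
16^2 = 256
16^4 ≡ 256^2 = 65536 ≡ 431
16^8 ≡ 431^2 = 185761 ≡ 324
16^16 ≡ 324^2 = 104976 ≡ 359
16^32 ≡ 359^2 = 128881 ≡ 18
16^64 ≡ 18^2 = 324
16^128 ≡ 324^2 = 104976 ≡ 359
228 = 128 + 64 + 32 + 4, so 16^228 ≡ 359·324·18·431 ≡ 431 (mod 449)
64·431 = 27584 ≡ 195 (mod 449)
195 ≡ 195 (mod 449); signature holds.

yes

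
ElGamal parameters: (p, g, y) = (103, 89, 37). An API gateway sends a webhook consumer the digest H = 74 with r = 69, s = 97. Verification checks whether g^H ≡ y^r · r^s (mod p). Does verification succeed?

Left side g^H mod p:
89^74 mod 103 = 30
Right side y^r · r^s mod p:
37^69 mod 103 = 37
69^97 mod 103 = 37
37·37 = 1369 ≡ 30 (mod 103)
30 ≡ 30 (mod 103), so the signature is genuine.

passes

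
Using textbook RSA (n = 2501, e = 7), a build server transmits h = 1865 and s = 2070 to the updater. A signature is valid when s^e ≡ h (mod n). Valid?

no

s^2 ≡ 2070^2 = 4284900 ≡ 687
s^4 ≡ 687^2 = 471969 ≡ 1781
7 = 4 + 2 + 1, so s^7 ≡ 1781·687·2070 ≡ 2099 (mod 2501)
2099 ≠ 1865, so verification fails.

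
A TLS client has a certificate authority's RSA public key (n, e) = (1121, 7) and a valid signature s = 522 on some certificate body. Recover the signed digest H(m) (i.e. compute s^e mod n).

574

s^2 ≡ 522^2 = 272484 ≡ 81
s^4 ≡ 81^2 = 6561 ≡ 956
7 = 4 + 2 + 1, so s^7 ≡ 956·81·522 ≡ 574 (mod 1121)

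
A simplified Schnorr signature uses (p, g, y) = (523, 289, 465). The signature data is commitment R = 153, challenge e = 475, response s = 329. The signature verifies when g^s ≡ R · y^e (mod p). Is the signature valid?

g^s mod p:
289^2 = 83521 ≡ 364
289^4 ≡ 364^2 = 132496 ≡ 177
289^8 ≡ 177^2 = 31329 ≡ 472
289^16 ≡ 472^2 = 222784 ≡ 509
289^32 ≡ 509^2 = 259081 ≡ 196
289^64 ≡ 196^2 = 38416 ≡ 237
289^128 ≡ 237^2 = 56169 ≡ 208
289^256 ≡ 208^2 = 43264 ≡ 378
329 = 256 + 64 + 8 + 1, so 289^329 ≡ 378·237·472·289 ≡ 109 (mod 523)
R · y^e mod p:
465^2 = 216225 ≡ 226
465^4 ≡ 226^2 = 51076 ≡ 345
465^8 ≡ 345^2 = 119025 ≡ 304
465^16 ≡ 304^2 = 92416 ≡ 368
465^32 ≡ 368^2 = 135424 ≡ 490
465^64 ≡ 490^2 = 240100 ≡ 43
465^128 ≡ 43^2 = 1849 ≡ 280
465^256 ≡ 280^2 = 78400 ≡ 473
475 = 256 + 128 + 64 + 16 + 8 + 2 + 1, so 465^475 ≡ 473·280·43·368·304·226·465 ≡ 428 (mod 523)
153·428 = 65484 ≡ 109 (mod 523)
109 ≡ 109 (mod 523); signature holds.

valid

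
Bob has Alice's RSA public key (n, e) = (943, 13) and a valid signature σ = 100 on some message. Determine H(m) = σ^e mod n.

133

σ^2 ≡ 100^2 = 10000 ≡ 570
σ^4 ≡ 570^2 = 324900 ≡ 508
σ^8 ≡ 508^2 = 258064 ≡ 625
13 = 8 + 4 + 1, so σ^13 ≡ 625·508·100 ≡ 133 (mod 943)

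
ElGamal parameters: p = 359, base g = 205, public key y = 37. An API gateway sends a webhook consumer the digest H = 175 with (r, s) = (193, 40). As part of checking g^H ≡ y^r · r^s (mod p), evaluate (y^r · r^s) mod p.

37^193 mod 359 = 88
193^40 mod 359 = 64
y^r · r^s ≡ 88·64 = 5632 ≡ 247 (mod 359)

247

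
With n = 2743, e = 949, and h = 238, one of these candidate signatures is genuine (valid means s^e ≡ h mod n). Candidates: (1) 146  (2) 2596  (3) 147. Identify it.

3

Candidate 1: Squares mod 2743: 146^1≡146, 146^2≡2115, 146^4≡2135, 146^8≡2102, 146^16≡2174, 146^32≡87, 146^64≡2083, 146^128≡2206, 146^256≡354, 146^512≡1881; 949 = 512 + 256 + 128 + 32 + 16 + 4 + 1, so 146^949 ≡ 1881·354·2206·87·2174·2135·146 ≡ 1030 (mod 2743)
Candidate 2: Squares mod 2743: 2596^1≡2596, 2596^2≡2408, 2596^4≡2505, 2596^8≡1784, 2596^16≡776, 2596^32≡1459, 2596^64≡113, 2596^128≡1797, 2596^256≡698, 2596^512≡1693; 949 = 512 + 256 + 128 + 32 + 16 + 4 + 1, so 2596^949 ≡ 1693·698·1797·1459·776·2505·2596 ≡ 2505 (mod 2743)
Candidate 3: Squares mod 2743: 147^1≡147, 147^2≡2408, 147^4≡2505, 147^8≡1784, 147^16≡776, 147^32≡1459, 147^64≡113, 147^128≡1797, 147^256≡698, 147^512≡1693; 949 = 512 + 256 + 128 + 32 + 16 + 4 + 1, so 147^949 ≡ 1693·698·1797·1459·776·2505·147 ≡ 238 (mod 2743)
  → matches h = 238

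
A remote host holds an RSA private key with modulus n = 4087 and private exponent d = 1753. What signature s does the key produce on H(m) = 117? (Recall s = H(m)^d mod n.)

4048

(H(m))^2 ≡ 117^2 = 13689 ≡ 1428
(H(m))^4 ≡ 1428^2 = 2039184 ≡ 3858
(H(m))^8 ≡ 3858^2 = 14884164 ≡ 3397
(H(m))^16 ≡ 3397^2 = 11539609 ≡ 2008
(H(m))^32 ≡ 2008^2 = 4032064 ≡ 2282
(H(m))^64 ≡ 2282^2 = 5207524 ≡ 686
(H(m))^128 ≡ 686^2 = 470596 ≡ 591
(H(m))^256 ≡ 591^2 = 349281 ≡ 1886
(H(m))^512 ≡ 1886^2 = 3556996 ≡ 1306
(H(m))^1024 ≡ 1306^2 = 1705636 ≡ 1357
1753 = 1024 + 512 + 128 + 64 + 16 + 8 + 1, so (H(m))^1753 ≡ 1357·1306·591·686·2008·3397·117 ≡ 4048 (mod 4087)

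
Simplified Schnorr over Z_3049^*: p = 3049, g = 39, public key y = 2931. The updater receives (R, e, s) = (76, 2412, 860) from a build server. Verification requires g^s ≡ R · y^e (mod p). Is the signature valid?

g^s mod p:
39^2 = 1521
39^4 ≡ 1521^2 = 2313441 ≡ 2299
39^8 ≡ 2299^2 = 5285401 ≡ 1484
39^16 ≡ 1484^2 = 2202256 ≡ 878
39^32 ≡ 878^2 = 770884 ≡ 2536
39^64 ≡ 2536^2 = 6431296 ≡ 955
39^128 ≡ 955^2 = 912025 ≡ 374
39^256 ≡ 374^2 = 139876 ≡ 2671
39^512 ≡ 2671^2 = 7134241 ≡ 2630
860 = 512 + 256 + 64 + 16 + 8 + 4, so 39^860 ≡ 2630·2671·955·878·1484·2299 ≡ 2793 (mod 3049)
R · y^e mod p:
2931^2 = 8590761 ≡ 1728
2931^4 ≡ 1728^2 = 2985984 ≡ 1013
2931^8 ≡ 1013^2 = 1026169 ≡ 1705
2931^16 ≡ 1705^2 = 2907025 ≡ 1328
2931^32 ≡ 1328^2 = 1763584 ≡ 1262
2931^64 ≡ 1262^2 = 1592644 ≡ 1066
2931^128 ≡ 1066^2 = 1136356 ≡ 2128
2931^256 ≡ 2128^2 = 4528384 ≡ 619
2931^512 ≡ 619^2 = 383161 ≡ 2036
2931^1024 ≡ 2036^2 = 4145296 ≡ 1705
2931^2048 ≡ 1705^2 = 2907025 ≡ 1328
2412 = 2048 + 256 + 64 + 32 + 8 + 4, so 2931^2412 ≡ 1328·619·1066·1262·1705·1013 ≡ 2420 (mod 3049)
76·2420 = 183920 ≡ 980 (mod 3049)
2793 ≠ 980; the check fails.

invalid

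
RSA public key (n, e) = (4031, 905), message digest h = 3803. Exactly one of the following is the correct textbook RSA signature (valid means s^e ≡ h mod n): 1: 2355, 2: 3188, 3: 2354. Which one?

3

Candidate 1: Squares mod 4031: 2355^1≡2355, 2355^2≡3400, 2355^4≡3123, 2355^8≡2140, 2355^16≡384, 2355^32≡2340, 2355^64≡1502, 2355^128≡2675, 2355^256≡600, 2355^512≡1241; 905 = 512 + 256 + 128 + 8 + 1, so 2355^905 ≡ 1241·600·2675·2140·2355 ≡ 2835 (mod 4031)
Candidate 2: Squares mod 4031: 3188^1≡3188, 3188^2≡1193, 3188^4≡306, 3188^8≡923, 3188^16≡1388, 3188^32≡3757, 3188^64≡2518, 3188^128≡3592, 3188^256≡3264, 3188^512≡3794; 905 = 512 + 256 + 128 + 8 + 1, so 3188^905 ≡ 3794·3264·3592·923·3188 ≡ 3664 (mod 4031)
Candidate 3: Squares mod 4031: 2354^1≡2354, 2354^2≡2722, 2354^4≡306, 2354^8≡923, 2354^16≡1388, 2354^32≡3757, 2354^64≡2518, 2354^128≡3592, 2354^256≡3264, 2354^512≡3794; 905 = 512 + 256 + 128 + 8 + 1, so 2354^905 ≡ 3794·3264·3592·923·2354 ≡ 3803 (mod 4031)
  → matches h = 3803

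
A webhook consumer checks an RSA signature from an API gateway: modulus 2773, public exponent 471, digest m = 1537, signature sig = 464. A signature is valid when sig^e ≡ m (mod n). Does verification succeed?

passes

sig^471 mod 2773 = 1537
sig^471 mod 2773 = 1537 matches m.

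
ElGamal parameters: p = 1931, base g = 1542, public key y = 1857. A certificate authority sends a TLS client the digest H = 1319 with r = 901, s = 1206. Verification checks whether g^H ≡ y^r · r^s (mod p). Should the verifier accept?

Left side g^H mod p:
1542^1319 mod 1931 = 1122
Right side y^r · r^s mod p:
1857^901 mod 1931 = 601
901^1206 mod 1931 = 926
601·926 = 556526 ≡ 398 (mod 1931)
1122 ≠ 398, so verification fails.

reject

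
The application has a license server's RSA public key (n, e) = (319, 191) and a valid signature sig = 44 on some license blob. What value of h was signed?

Squares mod 319: sig^1≡44, sig^2≡22, sig^4≡165, sig^8≡110, sig^16≡297, sig^32≡165, sig^64≡110, sig^128≡297
191 = 128 + 32 + 16 + 8 + 4 + 2 + 1, so sig^191 ≡ 297·165·297·110·165·22·44 ≡ 264 (mod 319)

264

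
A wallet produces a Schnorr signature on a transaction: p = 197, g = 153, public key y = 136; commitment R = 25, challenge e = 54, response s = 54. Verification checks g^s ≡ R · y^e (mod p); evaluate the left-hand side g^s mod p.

138

153^2 = 23409 ≡ 163
153^4 ≡ 163^2 = 26569 ≡ 171
153^8 ≡ 171^2 = 29241 ≡ 85
153^16 ≡ 85^2 = 7225 ≡ 133
153^32 ≡ 133^2 = 17689 ≡ 156
54 = 32 + 16 + 4 + 2, so 153^54 ≡ 156·133·171·163 ≡ 138 (mod 197)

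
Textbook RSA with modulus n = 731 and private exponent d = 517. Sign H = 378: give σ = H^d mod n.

H^2 ≡ 378^2 = 142884 ≡ 339
H^4 ≡ 339^2 = 114921 ≡ 154
H^8 ≡ 154^2 = 23716 ≡ 324
H^16 ≡ 324^2 = 104976 ≡ 443
H^32 ≡ 443^2 = 196249 ≡ 341
H^64 ≡ 341^2 = 116281 ≡ 52
H^128 ≡ 52^2 = 2704 ≡ 511
H^256 ≡ 511^2 = 261121 ≡ 154
H^512 ≡ 154^2 = 23716 ≡ 324
517 = 512 + 4 + 1, so H^517 ≡ 324·154·378 ≡ 157 (mod 731)

157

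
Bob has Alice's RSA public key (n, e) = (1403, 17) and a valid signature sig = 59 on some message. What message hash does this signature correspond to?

627

sig^2 ≡ 59^2 = 3481 ≡ 675
sig^4 ≡ 675^2 = 455625 ≡ 1053
sig^8 ≡ 1053^2 = 1108809 ≡ 439
sig^16 ≡ 439^2 = 192721 ≡ 510
17 = 16 + 1, so sig^17 ≡ 510·59 ≡ 627 (mod 1403)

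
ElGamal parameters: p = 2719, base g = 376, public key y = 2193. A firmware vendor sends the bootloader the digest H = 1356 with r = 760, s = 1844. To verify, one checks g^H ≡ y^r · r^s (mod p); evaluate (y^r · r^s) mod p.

2193^2 = 4809249 ≡ 2057
2193^4 ≡ 2057^2 = 4231249 ≡ 485
2193^8 ≡ 485^2 = 235225 ≡ 1391
2193^16 ≡ 1391^2 = 1934881 ≡ 1672
2193^32 ≡ 1672^2 = 2795584 ≡ 452
2193^64 ≡ 452^2 = 204304 ≡ 379
2193^128 ≡ 379^2 = 143641 ≡ 2253
2193^256 ≡ 2253^2 = 5076009 ≡ 2355
2193^512 ≡ 2355^2 = 5546025 ≡ 1984
760 = 512 + 128 + 64 + 32 + 16 + 8, so 2193^760 ≡ 1984·2253·379·452·1672·1391 ≡ 2149 (mod 2719)
760^2 = 577600 ≡ 1172
760^4 ≡ 1172^2 = 1373584 ≡ 489
760^8 ≡ 489^2 = 239121 ≡ 2568
760^16 ≡ 2568^2 = 6594624 ≡ 1049
760^32 ≡ 1049^2 = 1100401 ≡ 1925
760^64 ≡ 1925^2 = 3705625 ≡ 2347
760^128 ≡ 2347^2 = 5508409 ≡ 2434
760^256 ≡ 2434^2 = 5924356 ≡ 2374
760^512 ≡ 2374^2 = 5635876 ≡ 2108
760^1024 ≡ 2108^2 = 4443664 ≡ 818
1844 = 1024 + 512 + 256 + 32 + 16 + 4, so 760^1844 ≡ 818·2108·2374·1925·1049·489 ≡ 1620 (mod 2719)
y^r · r^s ≡ 2149·1620 = 3481380 ≡ 1060 (mod 2719)

1060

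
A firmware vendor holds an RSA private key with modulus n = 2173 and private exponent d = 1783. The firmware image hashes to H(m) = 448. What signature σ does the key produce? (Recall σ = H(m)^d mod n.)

1954

(H(m))^1783 mod 2173 = 1954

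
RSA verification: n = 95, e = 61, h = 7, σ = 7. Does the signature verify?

verifies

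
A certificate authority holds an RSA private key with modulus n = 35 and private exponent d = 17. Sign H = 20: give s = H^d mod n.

20

H^17 mod 35 = 20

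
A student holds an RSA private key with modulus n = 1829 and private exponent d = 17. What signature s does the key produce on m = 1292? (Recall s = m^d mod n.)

1202

Squares mod 1829: m^1≡1292, m^2≡1216, m^4≡824, m^8≡417, m^16≡134
17 = 16 + 1, so m^17 ≡ 134·1292 ≡ 1202 (mod 1829)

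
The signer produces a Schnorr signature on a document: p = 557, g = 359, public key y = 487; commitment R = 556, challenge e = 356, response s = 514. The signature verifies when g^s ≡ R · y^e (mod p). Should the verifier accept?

g^s mod p:
359^514 mod 557 = 289
R · y^e mod p:
487^356 mod 557 = 289
556·289 = 160684 ≡ 268 (mod 557)
289 ≠ 268; the check fails.

reject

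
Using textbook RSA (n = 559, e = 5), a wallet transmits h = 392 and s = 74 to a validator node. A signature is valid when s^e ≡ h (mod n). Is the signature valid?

invalid

Squares mod 559: s^1≡74, s^2≡445, s^4≡139
5 = 4 + 1, so s^5 ≡ 139·74 ≡ 224 (mod 559)
s^5 mod 559 = 224, but h = 392.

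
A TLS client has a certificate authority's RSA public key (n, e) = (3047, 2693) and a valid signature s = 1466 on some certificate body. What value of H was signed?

s^2693 mod 3047 = 467

467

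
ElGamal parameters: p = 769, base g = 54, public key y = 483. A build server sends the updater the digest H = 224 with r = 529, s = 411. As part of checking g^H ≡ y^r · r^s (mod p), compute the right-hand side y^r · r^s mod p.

483^2 = 233289 ≡ 282
483^4 ≡ 282^2 = 79524 ≡ 317
483^8 ≡ 317^2 = 100489 ≡ 519
483^16 ≡ 519^2 = 269361 ≡ 211
483^32 ≡ 211^2 = 44521 ≡ 688
483^64 ≡ 688^2 = 473344 ≡ 409
483^128 ≡ 409^2 = 167281 ≡ 408
483^256 ≡ 408^2 = 166464 ≡ 360
483^512 ≡ 360^2 = 129600 ≡ 408
529 = 512 + 16 + 1, so 483^529 ≡ 408·211·483 ≡ 674 (mod 769)
529^2 = 279841 ≡ 694
529^4 ≡ 694^2 = 481636 ≡ 242
529^8 ≡ 242^2 = 58564 ≡ 120
529^16 ≡ 120^2 = 14400 ≡ 558
529^32 ≡ 558^2 = 311364 ≡ 688
529^64 ≡ 688^2 = 473344 ≡ 409
529^128 ≡ 409^2 = 167281 ≡ 408
529^256 ≡ 408^2 = 166464 ≡ 360
411 = 256 + 128 + 16 + 8 + 2 + 1, so 529^411 ≡ 360·408·558·120·694·529 ≡ 154 (mod 769)
y^r · r^s ≡ 674·154 = 103796 ≡ 750 (mod 769)

750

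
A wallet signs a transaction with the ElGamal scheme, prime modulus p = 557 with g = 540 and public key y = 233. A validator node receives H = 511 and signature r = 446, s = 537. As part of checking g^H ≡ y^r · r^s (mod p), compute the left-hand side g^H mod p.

Squares mod 557: 540^1≡540, 540^2≡289, 540^4≡528, 540^8≡284, 540^16≡448, 540^32≡184, 540^64≡436, 540^128≡159, 540^256≡216
511 = 256 + 128 + 64 + 32 + 16 + 8 + 4 + 2 + 1, so 540^511 ≡ 216·159·436·184·448·284·528·289·540 ≡ 532 (mod 557)

532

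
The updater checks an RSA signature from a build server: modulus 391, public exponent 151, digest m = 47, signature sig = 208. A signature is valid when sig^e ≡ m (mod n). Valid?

yes

Squares mod 391: sig^1≡208, sig^2≡254, sig^4≡1, sig^8≡1, sig^16≡1, sig^32≡1, sig^64≡1, sig^128≡1
151 = 128 + 16 + 4 + 2 + 1, so sig^151 ≡ 1·1·1·254·208 ≡ 47 (mod 391)
sig^151 mod 391 = 47 matches m.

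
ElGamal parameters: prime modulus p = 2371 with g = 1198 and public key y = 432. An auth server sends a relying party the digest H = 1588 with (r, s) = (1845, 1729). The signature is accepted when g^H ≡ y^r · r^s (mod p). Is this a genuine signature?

Left side g^H mod p:
1198^2 = 1435204 ≡ 749
1198^4 ≡ 749^2 = 561001 ≡ 1445
1198^8 ≡ 1445^2 = 2088025 ≡ 1545
1198^16 ≡ 1545^2 = 2387025 ≡ 1799
1198^32 ≡ 1799^2 = 3236401 ≡ 2357
1198^64 ≡ 2357^2 = 5555449 ≡ 196
1198^128 ≡ 196^2 = 38416 ≡ 480
1198^256 ≡ 480^2 = 230400 ≡ 413
1198^512 ≡ 413^2 = 170569 ≡ 2228
1198^1024 ≡ 2228^2 = 4963984 ≡ 1481
1588 = 1024 + 512 + 32 + 16 + 4, so 1198^1588 ≡ 1481·2228·2357·1799·1445 ≡ 2359 (mod 2371)
Right side y^r · r^s mod p:
432^2 = 186624 ≡ 1686
432^4 ≡ 1686^2 = 2842596 ≡ 2138
432^8 ≡ 2138^2 = 4571044 ≡ 2127
432^16 ≡ 2127^2 = 4524129 ≡ 261
432^32 ≡ 261^2 = 68121 ≡ 1733
432^64 ≡ 1733^2 = 3003289 ≡ 1603
432^128 ≡ 1603^2 = 2569609 ≡ 1816
432^256 ≡ 1816^2 = 3297856 ≡ 2166
432^512 ≡ 2166^2 = 4691556 ≡ 1718
432^1024 ≡ 1718^2 = 2951524 ≡ 2000
1845 = 1024 + 512 + 256 + 32 + 16 + 4 + 1, so 432^1845 ≡ 2000·1718·2166·1733·261·2138·432 ≡ 622 (mod 2371)
1845^2 = 3404025 ≡ 1640
1845^4 ≡ 1640^2 = 2689600 ≡ 886
1845^8 ≡ 886^2 = 784996 ≡ 195
1845^16 ≡ 195^2 = 38025 ≡ 89
1845^32 ≡ 89^2 = 7921 ≡ 808
1845^64 ≡ 808^2 = 652864 ≡ 839
1845^128 ≡ 839^2 = 703921 ≡ 2105
1845^256 ≡ 2105^2 = 4431025 ≡ 1997
1845^512 ≡ 1997^2 = 3988009 ≡ 2358
1845^1024 ≡ 2358^2 = 5560164 ≡ 169
1729 = 1024 + 512 + 128 + 64 + 1, so 1845^1729 ≡ 169·2358·2105·839·1845 ≡ 1020 (mod 2371)
622·1020 = 634440 ≡ 1383 (mod 2371)
2359 ≠ 1383, so verification fails.

forged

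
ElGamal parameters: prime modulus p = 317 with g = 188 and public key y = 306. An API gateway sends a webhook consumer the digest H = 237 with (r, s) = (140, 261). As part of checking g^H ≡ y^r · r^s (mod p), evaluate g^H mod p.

203

188^2 = 35344 ≡ 157
188^4 ≡ 157^2 = 24649 ≡ 240
188^8 ≡ 240^2 = 57600 ≡ 223
188^16 ≡ 223^2 = 49729 ≡ 277
188^32 ≡ 277^2 = 76729 ≡ 15
188^64 ≡ 15^2 = 225
188^128 ≡ 225^2 = 50625 ≡ 222
237 = 128 + 64 + 32 + 8 + 4 + 1, so 188^237 ≡ 222·225·15·223·240·188 ≡ 203 (mod 317)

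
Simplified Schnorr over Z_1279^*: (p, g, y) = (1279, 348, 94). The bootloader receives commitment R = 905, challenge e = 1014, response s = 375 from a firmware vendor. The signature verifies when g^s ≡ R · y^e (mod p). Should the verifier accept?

accept

g^s mod p:
348^2 = 121104 ≡ 878
348^4 ≡ 878^2 = 770884 ≡ 926
348^8 ≡ 926^2 = 857476 ≡ 546
348^16 ≡ 546^2 = 298116 ≡ 109
348^32 ≡ 109^2 = 11881 ≡ 370
348^64 ≡ 370^2 = 136900 ≡ 47
348^128 ≡ 47^2 = 2209 ≡ 930
348^256 ≡ 930^2 = 864900 ≡ 296
375 = 256 + 64 + 32 + 16 + 4 + 2 + 1, so 348^375 ≡ 296·47·370·109·926·878·348 ≡ 263 (mod 1279)
R · y^e mod p:
94^2 = 8836 ≡ 1162
94^4 ≡ 1162^2 = 1350244 ≡ 899
94^8 ≡ 899^2 = 808201 ≡ 1152
94^16 ≡ 1152^2 = 1327104 ≡ 781
94^32 ≡ 781^2 = 609961 ≡ 1157
94^64 ≡ 1157^2 = 1338649 ≡ 815
94^128 ≡ 815^2 = 664225 ≡ 424
94^256 ≡ 424^2 = 179776 ≡ 716
94^512 ≡ 716^2 = 512656 ≡ 1056
1014 = 512 + 256 + 128 + 64 + 32 + 16 + 4 + 2, so 94^1014 ≡ 1056·716·424·815·1157·781·899·1162 ≡ 1227 (mod 1279)
905·1227 = 1110435 ≡ 263 (mod 1279)
263 ≡ 263 (mod 1279); signature holds.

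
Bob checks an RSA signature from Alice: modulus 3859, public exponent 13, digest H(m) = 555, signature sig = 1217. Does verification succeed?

sig^2 ≡ 1217^2 = 1481089 ≡ 3092
sig^4 ≡ 3092^2 = 9560464 ≡ 1721
sig^8 ≡ 1721^2 = 2961841 ≡ 1988
13 = 8 + 4 + 1, so sig^13 ≡ 1988·1721·1217 ≡ 555 (mod 3859)
sig^13 mod 3859 = 555 matches H(m).

passes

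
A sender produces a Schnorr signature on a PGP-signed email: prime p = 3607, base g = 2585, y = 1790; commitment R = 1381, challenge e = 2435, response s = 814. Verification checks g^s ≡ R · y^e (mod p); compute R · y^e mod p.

1790^2 = 3204100 ≡ 1084
1790^4 ≡ 1084^2 = 1175056 ≡ 2781
1790^8 ≡ 2781^2 = 7733961 ≡ 553
1790^16 ≡ 553^2 = 305809 ≡ 2821
1790^32 ≡ 2821^2 = 7958041 ≡ 999
1790^64 ≡ 999^2 = 998001 ≡ 2469
1790^128 ≡ 2469^2 = 6095961 ≡ 131
1790^256 ≡ 131^2 = 17161 ≡ 2733
1790^512 ≡ 2733^2 = 7469289 ≡ 2799
1790^1024 ≡ 2799^2 = 7834401 ≡ 3604
1790^2048 ≡ 3604^2 = 12988816 ≡ 9
2435 = 2048 + 256 + 128 + 2 + 1, so 1790^2435 ≡ 9·2733·131·1084·1790 ≡ 3533 (mod 3607)
R · y^e ≡ 1381·3533 = 4879073 ≡ 2409 (mod 3607)

2409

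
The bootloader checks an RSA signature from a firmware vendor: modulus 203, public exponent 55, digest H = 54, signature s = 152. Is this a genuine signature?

Squares mod 203: s^1≡152, s^2≡165, s^4≡23, s^8≡123, s^16≡107, s^32≡81
55 = 32 + 16 + 4 + 2 + 1, so s^55 ≡ 81·107·23·165·152 ≡ 54 (mod 203)
Since 54 equals the digest 54, verification succeeds.

genuine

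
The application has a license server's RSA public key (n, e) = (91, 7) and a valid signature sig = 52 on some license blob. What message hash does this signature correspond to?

Squares mod 91: sig^1≡52, sig^2≡65, sig^4≡39
7 = 4 + 2 + 1, so sig^7 ≡ 39·65·52 ≡ 52 (mod 91)

52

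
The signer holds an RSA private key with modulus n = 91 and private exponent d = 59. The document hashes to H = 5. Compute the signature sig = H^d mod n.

73

H^2 ≡ 5^2 = 25
H^4 ≡ 25^2 = 625 ≡ 79
H^8 ≡ 79^2 = 6241 ≡ 53
H^16 ≡ 53^2 = 2809 ≡ 79
H^32 ≡ 79^2 = 6241 ≡ 53
59 = 32 + 16 + 8 + 2 + 1, so H^59 ≡ 53·79·53·25·5 ≡ 73 (mod 91)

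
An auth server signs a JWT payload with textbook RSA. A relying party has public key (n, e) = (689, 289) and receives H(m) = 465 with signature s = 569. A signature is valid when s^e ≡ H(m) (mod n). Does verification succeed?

passes

s^289 mod 689 = 465
s^289 mod 689 = 465 matches H(m).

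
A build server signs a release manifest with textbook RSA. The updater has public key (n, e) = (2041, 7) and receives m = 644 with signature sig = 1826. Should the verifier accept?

sig^2 ≡ 1826^2 = 3334276 ≡ 1323
sig^4 ≡ 1323^2 = 1750329 ≡ 1192
7 = 4 + 2 + 1, so sig^7 ≡ 1192·1323·1826 ≡ 644 (mod 2041)
Since 644 equals the digest 644, verification succeeds.

accept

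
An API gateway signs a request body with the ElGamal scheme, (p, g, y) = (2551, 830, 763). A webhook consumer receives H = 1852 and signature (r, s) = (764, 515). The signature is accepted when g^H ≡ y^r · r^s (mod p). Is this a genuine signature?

Left side g^H mod p:
830^2 = 688900 ≡ 130
830^4 ≡ 130^2 = 16900 ≡ 1594
830^8 ≡ 1594^2 = 2540836 ≡ 40
830^16 ≡ 40^2 = 1600
830^32 ≡ 1600^2 = 2560000 ≡ 1347
830^64 ≡ 1347^2 = 1814409 ≡ 648
830^128 ≡ 648^2 = 419904 ≡ 1540
830^256 ≡ 1540^2 = 2371600 ≡ 1721
830^512 ≡ 1721^2 = 2961841 ≡ 130
830^1024 ≡ 130^2 = 16900 ≡ 1594
1852 = 1024 + 512 + 256 + 32 + 16 + 8 + 4, so 830^1852 ≡ 1594·130·1721·1347·1600·40·1594 ≡ 1159 (mod 2551)
Right side y^r · r^s mod p:
763^2 = 582169 ≡ 541
763^4 ≡ 541^2 = 292681 ≡ 1867
763^8 ≡ 1867^2 = 3485689 ≡ 1023
763^16 ≡ 1023^2 = 1046529 ≡ 619
763^32 ≡ 619^2 = 383161 ≡ 511
763^64 ≡ 511^2 = 261121 ≡ 919
763^128 ≡ 919^2 = 844561 ≡ 180
763^256 ≡ 180^2 = 32400 ≡ 1788
763^512 ≡ 1788^2 = 3196944 ≡ 541
764 = 512 + 128 + 64 + 32 + 16 + 8 + 4, so 763^764 ≡ 541·180·919·511·619·1023·1867 ≡ 555 (mod 2551)
764^2 = 583696 ≡ 2068
764^4 ≡ 2068^2 = 4276624 ≡ 1148
764^8 ≡ 1148^2 = 1317904 ≡ 1588
764^16 ≡ 1588^2 = 2521744 ≡ 1356
764^32 ≡ 1356^2 = 1838736 ≡ 2016
764^64 ≡ 2016^2 = 4064256 ≡ 513
764^128 ≡ 513^2 = 263169 ≡ 416
764^256 ≡ 416^2 = 173056 ≡ 2139
764^512 ≡ 2139^2 = 4575321 ≡ 1378
515 = 512 + 2 + 1, so 764^515 ≡ 1378·2068·764 ≡ 2498 (mod 2551)
555·2498 = 1386390 ≡ 1197 (mod 2551)
1159 ≠ 1197, so verification fails.

forged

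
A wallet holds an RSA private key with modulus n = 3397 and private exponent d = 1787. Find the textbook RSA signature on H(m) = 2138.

961

(H(m))^2 ≡ 2138^2 = 4571044 ≡ 2079
(H(m))^4 ≡ 2079^2 = 4322241 ≡ 1257
(H(m))^8 ≡ 1257^2 = 1580049 ≡ 444
(H(m))^16 ≡ 444^2 = 197136 ≡ 110
(H(m))^32 ≡ 110^2 = 12100 ≡ 1909
(H(m))^64 ≡ 1909^2 = 3644281 ≡ 2697
(H(m))^128 ≡ 2697^2 = 7273809 ≡ 832
(H(m))^256 ≡ 832^2 = 692224 ≡ 2633
(H(m))^512 ≡ 2633^2 = 6932689 ≡ 2809
(H(m))^1024 ≡ 2809^2 = 7890481 ≡ 2647
1787 = 1024 + 512 + 128 + 64 + 32 + 16 + 8 + 2 + 1, so (H(m))^1787 ≡ 2647·2809·832·2697·1909·110·444·2079·2138 ≡ 961 (mod 3397)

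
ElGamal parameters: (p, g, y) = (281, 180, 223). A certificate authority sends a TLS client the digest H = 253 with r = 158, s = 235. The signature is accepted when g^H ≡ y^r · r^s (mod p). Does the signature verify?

does not verify

Left side g^H mod p:
Squares mod 281: 180^1≡180, 180^2≡85, 180^4≡200, 180^8≡98, 180^16≡50, 180^32≡252, 180^64≡279, 180^128≡4
253 = 128 + 64 + 32 + 16 + 8 + 4 + 1, so 180^253 ≡ 4·279·252·50·98·200·180 ≡ 183 (mod 281)
Right side y^r · r^s mod p:
Squares mod 281: 223^1≡223, 223^2≡273, 223^4≡64, 223^8≡162, 223^16≡111, 223^32≡238, 223^64≡163, 223^128≡155
158 = 128 + 16 + 8 + 4 + 2, so 223^158 ≡ 155·111·162·64·273 ≡ 236 (mod 281)
Squares mod 281: 158^1≡158, 158^2≡236, 158^4≡58, 158^8≡273, 158^16≡64, 158^32≡162, 158^64≡111, 158^128≡238
235 = 128 + 64 + 32 + 8 + 2 + 1, so 158^235 ≡ 238·111·162·273·236·158 ≡ 32 (mod 281)
236·32 = 7552 ≡ 246 (mod 281)
183 ≠ 246, so verification fails.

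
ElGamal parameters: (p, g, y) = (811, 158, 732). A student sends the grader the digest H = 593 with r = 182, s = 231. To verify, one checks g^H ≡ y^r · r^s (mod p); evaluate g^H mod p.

158^593 mod 811 = 315

315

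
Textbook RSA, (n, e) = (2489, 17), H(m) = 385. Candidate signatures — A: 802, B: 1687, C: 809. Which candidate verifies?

A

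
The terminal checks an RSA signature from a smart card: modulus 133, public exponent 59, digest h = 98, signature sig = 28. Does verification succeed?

sig^59 mod 133 = 35
The recovered value 35 does not match the digest 98.

fails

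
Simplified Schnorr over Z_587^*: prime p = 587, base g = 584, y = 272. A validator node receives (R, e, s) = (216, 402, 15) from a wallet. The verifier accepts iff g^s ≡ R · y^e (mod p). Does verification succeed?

fails

g^s mod p:
584^2 = 341056 ≡ 9
584^4 ≡ 9^2 = 81
584^8 ≡ 81^2 = 6561 ≡ 104
15 = 8 + 4 + 2 + 1, so 584^15 ≡ 104·81·9·584 ≡ 308 (mod 587)
R · y^e mod p:
272^2 = 73984 ≡ 22
272^4 ≡ 22^2 = 484
272^8 ≡ 484^2 = 234256 ≡ 43
272^16 ≡ 43^2 = 1849 ≡ 88
272^32 ≡ 88^2 = 7744 ≡ 113
272^64 ≡ 113^2 = 12769 ≡ 442
272^128 ≡ 442^2 = 195364 ≡ 480
272^256 ≡ 480^2 = 230400 ≡ 296
402 = 256 + 128 + 16 + 2, so 272^402 ≡ 296·480·88·22 ≡ 441 (mod 587)
216·441 = 95256 ≡ 162 (mod 587)
308 ≠ 162; the check fails.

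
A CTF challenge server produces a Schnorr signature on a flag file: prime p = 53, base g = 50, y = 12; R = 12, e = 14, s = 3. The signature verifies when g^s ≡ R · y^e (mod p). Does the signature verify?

g^s mod p:
Squares mod 53: 50^1≡50, 50^2≡9
3 = 2 + 1, so 50^3 ≡ 9·50 ≡ 26 (mod 53)
R · y^e mod p:
Squares mod 53: 12^1≡12, 12^2≡38, 12^4≡13, 12^8≡10
14 = 8 + 4 + 2, so 12^14 ≡ 10·13·38 ≡ 11 (mod 53)
12·11 = 132 ≡ 26 (mod 53)
26 ≡ 26 (mod 53); signature holds.

verifies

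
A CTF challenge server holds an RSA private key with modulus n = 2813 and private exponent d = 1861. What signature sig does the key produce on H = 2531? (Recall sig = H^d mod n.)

H^2 ≡ 2531^2 = 6405961 ≡ 760
H^4 ≡ 760^2 = 577600 ≡ 935
H^8 ≡ 935^2 = 874225 ≡ 2195
H^16 ≡ 2195^2 = 4818025 ≡ 2169
H^32 ≡ 2169^2 = 4704561 ≡ 1225
H^64 ≡ 1225^2 = 1500625 ≡ 1296
H^128 ≡ 1296^2 = 1679616 ≡ 255
H^256 ≡ 255^2 = 65025 ≡ 326
H^512 ≡ 326^2 = 106276 ≡ 2195
H^1024 ≡ 2195^2 = 4818025 ≡ 2169
1861 = 1024 + 512 + 256 + 64 + 4 + 1, so H^1861 ≡ 2169·2195·326·1296·935·2531 ≡ 2222 (mod 2813)

2222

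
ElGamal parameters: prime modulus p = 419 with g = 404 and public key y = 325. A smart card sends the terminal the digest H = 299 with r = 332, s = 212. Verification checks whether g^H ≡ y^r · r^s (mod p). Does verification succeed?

fails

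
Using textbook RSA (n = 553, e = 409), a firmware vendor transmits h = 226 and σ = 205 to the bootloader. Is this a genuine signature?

genuine

σ^409 mod 553 = 226
226 = h, so the signature checks out.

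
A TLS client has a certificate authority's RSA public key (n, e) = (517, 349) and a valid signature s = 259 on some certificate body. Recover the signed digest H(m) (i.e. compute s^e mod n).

332

Squares mod 517: s^1≡259, s^2≡388, s^4≡97, s^8≡103, s^16≡269, s^32≡498, s^64≡361, s^128≡37, s^256≡335
349 = 256 + 64 + 16 + 8 + 4 + 1, so s^349 ≡ 335·361·269·103·97·259 ≡ 332 (mod 517)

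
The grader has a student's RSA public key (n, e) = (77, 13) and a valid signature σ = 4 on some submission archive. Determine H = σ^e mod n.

53

Squares mod 77: σ^1≡4, σ^2≡16, σ^4≡25, σ^8≡9
13 = 8 + 4 + 1, so σ^13 ≡ 9·25·4 ≡ 53 (mod 77)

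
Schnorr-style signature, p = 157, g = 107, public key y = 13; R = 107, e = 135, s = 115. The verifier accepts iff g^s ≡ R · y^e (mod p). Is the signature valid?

valid

g^s mod p:
107^2 = 11449 ≡ 145
107^4 ≡ 145^2 = 21025 ≡ 144
107^8 ≡ 144^2 = 20736 ≡ 12
107^16 ≡ 12^2 = 144
107^32 ≡ 144^2 = 20736 ≡ 12
107^64 ≡ 12^2 = 144
115 = 64 + 32 + 16 + 2 + 1, so 107^115 ≡ 144·12·144·145·107 ≡ 50 (mod 157)
R · y^e mod p:
13^2 = 169 ≡ 12
13^4 ≡ 12^2 = 144
13^8 ≡ 144^2 = 20736 ≡ 12
13^16 ≡ 12^2 = 144
13^32 ≡ 144^2 = 20736 ≡ 12
13^64 ≡ 12^2 = 144
13^128 ≡ 144^2 = 20736 ≡ 12
135 = 128 + 4 + 2 + 1, so 13^135 ≡ 12·144·12·13 ≡ 156 (mod 157)
107·156 = 16692 ≡ 50 (mod 157)
50 ≡ 50 (mod 157); signature holds.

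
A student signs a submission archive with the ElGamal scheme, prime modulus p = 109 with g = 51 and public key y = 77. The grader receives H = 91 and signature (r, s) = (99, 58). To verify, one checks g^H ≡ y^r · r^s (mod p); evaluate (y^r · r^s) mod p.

77^2 = 5929 ≡ 43
77^4 ≡ 43^2 = 1849 ≡ 105
77^8 ≡ 105^2 = 11025 ≡ 16
77^16 ≡ 16^2 = 256 ≡ 38
77^32 ≡ 38^2 = 1444 ≡ 27
77^64 ≡ 27^2 = 729 ≡ 75
99 = 64 + 32 + 2 + 1, so 77^99 ≡ 75·27·43·77 ≡ 76 (mod 109)
99^2 = 9801 ≡ 100
99^4 ≡ 100^2 = 10000 ≡ 81
99^8 ≡ 81^2 = 6561 ≡ 21
99^16 ≡ 21^2 = 441 ≡ 5
99^32 ≡ 5^2 = 25
58 = 32 + 16 + 8 + 2, so 99^58 ≡ 25·5·21·100 ≡ 28 (mod 109)
y^r · r^s ≡ 76·28 = 2128 ≡ 57 (mod 109)

57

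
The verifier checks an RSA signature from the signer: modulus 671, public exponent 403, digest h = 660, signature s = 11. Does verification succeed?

passes

s^2 ≡ 11^2 = 121
s^4 ≡ 121^2 = 14641 ≡ 550
s^8 ≡ 550^2 = 302500 ≡ 550
s^16 ≡ 550^2 = 302500 ≡ 550
s^32 ≡ 550^2 = 302500 ≡ 550
s^64 ≡ 550^2 = 302500 ≡ 550
s^128 ≡ 550^2 = 302500 ≡ 550
s^256 ≡ 550^2 = 302500 ≡ 550
403 = 256 + 128 + 16 + 2 + 1, so s^403 ≡ 550·550·550·121·11 ≡ 660 (mod 671)
660 = h, so the signature checks out.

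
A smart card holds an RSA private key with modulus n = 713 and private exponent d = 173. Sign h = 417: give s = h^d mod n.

Squares mod 713: h^1≡417, h^2≡630, h^4≡472, h^8≡328, h^16≡634, h^32≡537, h^64≡317, h^128≡669
173 = 128 + 32 + 8 + 4 + 1, so h^173 ≡ 669·537·328·472·417 ≡ 328 (mod 713)

328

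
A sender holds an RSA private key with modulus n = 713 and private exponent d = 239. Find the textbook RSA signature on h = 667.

529

Squares mod 713: h^1≡667, h^2≡690, h^4≡529, h^8≡345, h^16≡667, h^32≡690, h^64≡529, h^128≡345
239 = 128 + 64 + 32 + 8 + 4 + 2 + 1, so h^239 ≡ 345·529·690·345·529·690·667 ≡ 529 (mod 713)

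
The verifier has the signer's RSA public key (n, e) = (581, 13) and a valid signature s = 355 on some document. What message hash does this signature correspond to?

s^13 mod 581 = 579

579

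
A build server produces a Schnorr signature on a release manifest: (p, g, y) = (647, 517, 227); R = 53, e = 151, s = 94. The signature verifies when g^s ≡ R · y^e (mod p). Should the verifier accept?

g^s mod p:
517^2 = 267289 ≡ 78
517^4 ≡ 78^2 = 6084 ≡ 261
517^8 ≡ 261^2 = 68121 ≡ 186
517^16 ≡ 186^2 = 34596 ≡ 305
517^32 ≡ 305^2 = 93025 ≡ 504
517^64 ≡ 504^2 = 254016 ≡ 392
94 = 64 + 16 + 8 + 4 + 2, so 517^94 ≡ 392·305·186·261·78 ≡ 144 (mod 647)
R · y^e mod p:
227^2 = 51529 ≡ 416
227^4 ≡ 416^2 = 173056 ≡ 307
227^8 ≡ 307^2 = 94249 ≡ 434
227^16 ≡ 434^2 = 188356 ≡ 79
227^32 ≡ 79^2 = 6241 ≡ 418
227^64 ≡ 418^2 = 174724 ≡ 34
227^128 ≡ 34^2 = 1156 ≡ 509
151 = 128 + 16 + 4 + 2 + 1, so 227^151 ≡ 509·79·307·416·227 ≡ 137 (mod 647)
53·137 = 7261 ≡ 144 (mod 647)
144 ≡ 144 (mod 647); signature holds.

accept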